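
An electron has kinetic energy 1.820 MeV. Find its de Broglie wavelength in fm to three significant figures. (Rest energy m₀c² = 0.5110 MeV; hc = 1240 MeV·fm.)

Total energy E = KE + m₀c² = 1.820 + 0.5110 = 2.3310 MeV.
(pc)² = E² − (m₀c²)² = (2.3310)² − (0.5110)² = 5.172 MeV², so pc = 2.274 MeV.
λ = hc/(pc) = 1240 MeV·fm / 2.274 MeV = 545 fm.

λ = 545 fm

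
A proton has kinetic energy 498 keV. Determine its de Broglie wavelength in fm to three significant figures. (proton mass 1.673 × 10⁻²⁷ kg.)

λ = 40.6 fm

KE = 498 keV = 7.978 × 10⁻¹⁴ J.
p = √(2mKE) = √(2 × 1.673 × 10⁻²⁷ × 7.978 × 10⁻¹⁴) = 1.634 × 10⁻²⁰ kg·m/s.
λ = h/p = 6.626 × 10⁻³⁴ / 1.634 × 10⁻²⁰ = 4.06 × 10⁻¹⁴ m = 40.6 fm.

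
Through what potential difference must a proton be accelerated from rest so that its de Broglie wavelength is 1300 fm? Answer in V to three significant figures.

p = h/λ = 6.626 × 10⁻³⁴ / 1.300 × 10⁻¹² = 5.097 × 10⁻²² kg·m/s.
KE = p²/(2m) = 7.764 × 10⁻¹⁷ J.
V = KE/e = 7.764 × 10⁻¹⁷ / (1.602 × 10⁻¹⁹) = 485 V.

V = 485 V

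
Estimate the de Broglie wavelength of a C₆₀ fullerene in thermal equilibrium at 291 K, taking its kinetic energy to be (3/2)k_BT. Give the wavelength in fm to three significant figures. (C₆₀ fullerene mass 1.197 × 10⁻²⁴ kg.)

KE = (3/2)k_BT = 1.5 × 1.381 × 10⁻²³ × 291 = 6.028 × 10⁻²¹ J.
p = √(2mKE) = √(2 × 1.197 × 10⁻²⁴ × 6.028 × 10⁻²¹) = 1.201 × 10⁻²² kg·m/s.
λ = h/p = 5.52 × 10⁻¹² m = 5520 fm.

λ = 5520 fm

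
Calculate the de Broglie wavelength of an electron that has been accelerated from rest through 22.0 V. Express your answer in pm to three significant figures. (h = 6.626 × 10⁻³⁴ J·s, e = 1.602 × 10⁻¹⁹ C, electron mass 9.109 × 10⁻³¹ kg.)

KE = eV = 1.602 × 10⁻¹⁹ × 22.00 = 3.524 × 10⁻¹⁸ J.
p = √(2mKE) = √(2 × 9.109 × 10⁻³¹ × 3.524 × 10⁻¹⁸) = 2.534 × 10⁻²⁴ kg·m/s.
λ = h/p = 6.626 × 10⁻³⁴ / 2.534 × 10⁻²⁴ = 2.61 × 10⁻¹⁰ m = 261 pm.

λ = 261 pm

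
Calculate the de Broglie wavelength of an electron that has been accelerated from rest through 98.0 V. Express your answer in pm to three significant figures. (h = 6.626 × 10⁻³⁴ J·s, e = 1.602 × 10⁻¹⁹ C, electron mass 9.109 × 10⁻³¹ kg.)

λ = 124 pm

KE = eV = 1.602 × 10⁻¹⁹ × 98.00 = 1.570 × 10⁻¹⁷ J.
p = √(2mKE) = √(2 × 9.109 × 10⁻³¹ × 1.570 × 10⁻¹⁷) = 5.348 × 10⁻²⁴ kg·m/s.
λ = h/p = 6.626 × 10⁻³⁴ / 5.348 × 10⁻²⁴ = 1.24 × 10⁻¹⁰ m = 124 pm.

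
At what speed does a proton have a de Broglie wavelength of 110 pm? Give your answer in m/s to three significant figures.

p = h/λ = 6.626 × 10⁻³⁴ / 1.100 × 10⁻¹⁰ = 6.024 × 10⁻²⁴ kg·m/s.
v = p/m = 6.024 × 10⁻²⁴ / 1.673 × 10⁻²⁷ = 3.60 × 10³ m/s = 3600 m/s.

v = 3600 m/s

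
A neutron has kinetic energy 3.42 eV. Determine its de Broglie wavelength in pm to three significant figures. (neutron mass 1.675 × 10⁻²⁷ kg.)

KE = 3.42 eV = 5.479 × 10⁻¹⁹ J.
p = √(2mKE) = √(2 × 1.675 × 10⁻²⁷ × 5.479 × 10⁻¹⁹) = 4.284 × 10⁻²³ kg·m/s.
λ = h/p = 6.626 × 10⁻³⁴ / 4.284 × 10⁻²³ = 1.55 × 10⁻¹¹ m = 15.5 pm.

λ = 15.5 pm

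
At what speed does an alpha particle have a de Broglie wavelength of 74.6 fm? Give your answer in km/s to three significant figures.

v = 1340 km/s

p = h/λ = 6.626 × 10⁻³⁴ / 7.460 × 10⁻¹⁴ = 8.882 × 10⁻²¹ kg·m/s.
v = p/m = 8.882 × 10⁻²¹ / 6.645 × 10⁻²⁷ = 1.34 × 10⁶ m/s = 1340 km/s.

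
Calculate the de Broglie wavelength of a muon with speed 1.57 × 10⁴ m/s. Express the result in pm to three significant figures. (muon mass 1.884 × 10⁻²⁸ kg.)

p = mv = 1.884 × 10⁻²⁸ × 1.57 × 10⁴ = 2.958 × 10⁻²⁴ kg·m/s.
λ = h/p = 6.626 × 10⁻³⁴ / 2.958 × 10⁻²⁴ = 2.24 × 10⁻¹⁰ m = 224 pm.

λ = 224 pm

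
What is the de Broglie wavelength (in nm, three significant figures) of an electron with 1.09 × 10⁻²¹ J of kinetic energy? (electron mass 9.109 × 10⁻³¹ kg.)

λ = 14.9 nm

p = √(2mKE) = √(2 × 9.109 × 10⁻³¹ × 1.090 × 10⁻²¹) = 4.456 × 10⁻²⁶ kg·m/s.
λ = h/p = 6.626 × 10⁻³⁴ / 4.456 × 10⁻²⁶ = 1.49 × 10⁻⁸ m = 14.9 nm.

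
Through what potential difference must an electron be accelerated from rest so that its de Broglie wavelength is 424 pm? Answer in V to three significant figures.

p = h/λ = 6.626 × 10⁻³⁴ / 4.240 × 10⁻¹⁰ = 1.563 × 10⁻²⁴ kg·m/s.
KE = p²/(2m) = 1.341 × 10⁻¹⁸ J.
V = KE/e = 1.341 × 10⁻¹⁸ / (1.602 × 10⁻¹⁹) = 8.37 V.

V = 8.37 V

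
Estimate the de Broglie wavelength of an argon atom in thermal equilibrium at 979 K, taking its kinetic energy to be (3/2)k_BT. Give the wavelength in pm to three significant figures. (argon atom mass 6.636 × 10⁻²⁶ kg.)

KE = (3/2)k_BT = 1.5 × 1.381 × 10⁻²³ × 979 = 2.028 × 10⁻²⁰ J.
p = √(2mKE) = √(2 × 6.636 × 10⁻²⁶ × 2.028 × 10⁻²⁰) = 5.188 × 10⁻²³ kg·m/s.
λ = h/p = 1.28 × 10⁻¹¹ m = 12.8 pm.

λ = 12.8 pm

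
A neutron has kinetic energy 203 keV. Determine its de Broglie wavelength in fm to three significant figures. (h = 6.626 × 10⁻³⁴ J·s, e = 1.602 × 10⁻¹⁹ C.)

KE = 203 keV = 3.252 × 10⁻¹⁴ J.
p = √(2mKE) = √(2 × 1.675 × 10⁻²⁷ × 3.252 × 10⁻¹⁴) = 1.044 × 10⁻²⁰ kg·m/s.
λ = h/p = 6.626 × 10⁻³⁴ / 1.044 × 10⁻²⁰ = 6.35 × 10⁻¹⁴ m = 63.5 fm.

λ = 63.5 fm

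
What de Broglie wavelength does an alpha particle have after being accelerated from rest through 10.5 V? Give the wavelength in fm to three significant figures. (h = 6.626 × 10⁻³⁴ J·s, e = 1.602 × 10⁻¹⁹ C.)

KE = 2eV = 2 × 1.602 × 10⁻¹⁹ × 10.50 = 3.364 × 10⁻¹⁸ J.
p = √(2mKE) = √(2 × 6.645 × 10⁻²⁷ × 3.364 × 10⁻¹⁸) = 2.114 × 10⁻²² kg·m/s.
λ = h/p = 6.626 × 10⁻³⁴ / 2.114 × 10⁻²² = 3.13 × 10⁻¹² m = 3130 fm.

λ = 3130 fm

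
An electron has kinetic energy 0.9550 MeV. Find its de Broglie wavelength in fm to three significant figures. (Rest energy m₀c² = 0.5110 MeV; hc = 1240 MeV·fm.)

Total energy E = KE + m₀c² = 0.9550 + 0.5110 = 1.4660 MeV.
(pc)² = E² − (m₀c²)² = (1.4660)² − (0.5110)² = 1.888 MeV², so pc = 1.374 MeV.
λ = hc/(pc) = 1240 MeV·fm / 1.374 MeV = 902 fm.

λ = 902 fm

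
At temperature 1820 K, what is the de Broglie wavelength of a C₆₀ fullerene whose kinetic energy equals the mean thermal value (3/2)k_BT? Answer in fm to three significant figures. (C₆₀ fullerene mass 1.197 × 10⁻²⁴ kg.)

KE = (3/2)k_BT = 1.5 × 1.381 × 10⁻²³ × 1820 = 3.770 × 10⁻²⁰ J.
p = √(2mKE) = √(2 × 1.197 × 10⁻²⁴ × 3.770 × 10⁻²⁰) = 3.004 × 10⁻²² kg·m/s.
λ = h/p = 2.21 × 10⁻¹² m = 2210 fm.

λ = 2210 fm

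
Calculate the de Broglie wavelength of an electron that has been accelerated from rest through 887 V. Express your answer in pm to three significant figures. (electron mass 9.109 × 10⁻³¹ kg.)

KE = eV = 1.602 × 10⁻¹⁹ × 887.0 = 1.421 × 10⁻¹⁶ J.
p = √(2mKE) = √(2 × 9.109 × 10⁻³¹ × 1.421 × 10⁻¹⁶) = 1.609 × 10⁻²³ kg·m/s.
λ = h/p = 6.626 × 10⁻³⁴ / 1.609 × 10⁻²³ = 4.12 × 10⁻¹¹ m = 41.2 pm.

λ = 41.2 pm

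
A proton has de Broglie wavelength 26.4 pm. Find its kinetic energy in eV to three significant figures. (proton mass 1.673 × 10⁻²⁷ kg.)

p = h/λ = 6.626 × 10⁻³⁴ / 2.640 × 10⁻¹¹ = 2.510 × 10⁻²³ kg·m/s.
KE = p²/(2m) = (2.510 × 10⁻²³)² / (2 × 1.673 × 10⁻²⁷) = 1.883 × 10⁻¹⁹ J = 1.18 eV.

KE = 1.18 eV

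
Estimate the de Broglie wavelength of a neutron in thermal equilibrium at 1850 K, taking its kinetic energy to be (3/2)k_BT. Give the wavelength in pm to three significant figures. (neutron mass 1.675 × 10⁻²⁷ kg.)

KE = (3/2)k_BT = 1.5 × 1.381 × 10⁻²³ × 1850 = 3.832 × 10⁻²⁰ J.
p = √(2mKE) = √(2 × 1.675 × 10⁻²⁷ × 3.832 × 10⁻²⁰) = 1.133 × 10⁻²³ kg·m/s.
λ = h/p = 5.85 × 10⁻¹¹ m = 58.5 pm.

λ = 58.5 pm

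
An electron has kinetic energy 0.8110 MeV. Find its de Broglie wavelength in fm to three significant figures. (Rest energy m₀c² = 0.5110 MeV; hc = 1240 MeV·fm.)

Total energy E = KE + m₀c² = 0.8110 + 0.5110 = 1.3220 MeV.
(pc)² = E² − (m₀c²)² = (1.3220)² − (0.5110)² = 1.487 MeV², so pc = 1.219 MeV.
λ = hc/(pc) = 1240 MeV·fm / 1.219 MeV = 1020 fm.

λ = 1020 fm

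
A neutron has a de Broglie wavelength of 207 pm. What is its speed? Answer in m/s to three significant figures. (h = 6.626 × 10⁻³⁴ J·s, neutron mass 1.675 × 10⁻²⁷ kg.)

p = h/λ = 6.626 × 10⁻³⁴ / 2.070 × 10⁻¹⁰ = 3.201 × 10⁻²⁴ kg·m/s.
v = p/m = 3.201 × 10⁻²⁴ / 1.675 × 10⁻²⁷ = 1.91 × 10³ m/s = 1910 m/s.

v = 1910 m/s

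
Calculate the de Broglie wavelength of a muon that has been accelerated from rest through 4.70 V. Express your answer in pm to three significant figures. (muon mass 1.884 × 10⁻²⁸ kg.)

λ = 39.3 pm

KE = eV = 1.602 × 10⁻¹⁹ × 4.700 = 7.529 × 10⁻¹⁹ J.
p = √(2mKE) = √(2 × 1.884 × 10⁻²⁸ × 7.529 × 10⁻¹⁹) = 1.684 × 10⁻²³ kg·m/s.
λ = h/p = 6.626 × 10⁻³⁴ / 1.684 × 10⁻²³ = 3.93 × 10⁻¹¹ m = 39.3 pm.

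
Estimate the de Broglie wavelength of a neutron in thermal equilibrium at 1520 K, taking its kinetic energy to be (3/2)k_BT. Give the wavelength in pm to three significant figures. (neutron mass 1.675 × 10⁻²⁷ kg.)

KE = (3/2)k_BT = 1.5 × 1.381 × 10⁻²³ × 1520 = 3.149 × 10⁻²⁰ J.
p = √(2mKE) = √(2 × 1.675 × 10⁻²⁷ × 3.149 × 10⁻²⁰) = 1.027 × 10⁻²³ kg·m/s.
λ = h/p = 6.45 × 10⁻¹¹ m = 64.5 pm.

λ = 64.5 pm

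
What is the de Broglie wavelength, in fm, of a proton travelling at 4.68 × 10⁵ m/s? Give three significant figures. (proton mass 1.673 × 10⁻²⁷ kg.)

p = mv = 1.673 × 10⁻²⁷ × 4.68 × 10⁵ = 7.830 × 10⁻²² kg·m/s.
λ = h/p = 6.626 × 10⁻³⁴ / 7.830 × 10⁻²² = 8.46 × 10⁻¹³ m = 846 fm.

λ = 846 fm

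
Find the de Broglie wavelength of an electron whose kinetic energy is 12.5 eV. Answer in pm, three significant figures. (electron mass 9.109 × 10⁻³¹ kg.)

λ = 347 pm

KE = 12.5 eV = 2.003 × 10⁻¹⁸ J.
p = √(2mKE) = √(2 × 9.109 × 10⁻³¹ × 2.003 × 10⁻¹⁸) = 1.910 × 10⁻²⁴ kg·m/s.
λ = h/p = 6.626 × 10⁻³⁴ / 1.910 × 10⁻²⁴ = 3.47 × 10⁻¹⁰ m = 347 pm.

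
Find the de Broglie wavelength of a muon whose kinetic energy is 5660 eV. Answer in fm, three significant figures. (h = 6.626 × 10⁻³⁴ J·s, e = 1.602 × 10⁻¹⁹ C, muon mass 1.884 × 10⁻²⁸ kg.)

KE = 5660 eV = 9.067 × 10⁻¹⁶ J.
p = √(2mKE) = √(2 × 1.884 × 10⁻²⁸ × 9.067 × 10⁻¹⁶) = 5.845 × 10⁻²² kg·m/s.
λ = h/p = 6.626 × 10⁻³⁴ / 5.845 × 10⁻²² = 1.13 × 10⁻¹² m = 1130 fm.

λ = 1130 fm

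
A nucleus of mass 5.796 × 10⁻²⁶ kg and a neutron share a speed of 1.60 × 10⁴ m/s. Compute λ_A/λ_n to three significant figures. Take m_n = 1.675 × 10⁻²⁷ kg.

λ_A/λ_n = 0.0289

At fixed v, p = mv so λ = h/(mv) ∝ 1/m.
λ_A/λ_n = m_n/m_A = 1.675 × 10⁻²⁷/5.796 × 10⁻²⁶ = 0.0289.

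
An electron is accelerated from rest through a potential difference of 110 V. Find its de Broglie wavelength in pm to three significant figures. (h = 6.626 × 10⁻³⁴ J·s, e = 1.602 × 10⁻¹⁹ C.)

KE = eV = 1.602 × 10⁻¹⁹ × 110.0 = 1.762 × 10⁻¹⁷ J.
p = √(2mKE) = √(2 × 9.109 × 10⁻³¹ × 1.762 × 10⁻¹⁷) = 5.666 × 10⁻²⁴ kg·m/s.
λ = h/p = 6.626 × 10⁻³⁴ / 5.666 × 10⁻²⁴ = 1.17 × 10⁻¹⁰ m = 117 pm.

λ = 117 pm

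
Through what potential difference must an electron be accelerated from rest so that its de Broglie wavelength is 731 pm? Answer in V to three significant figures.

V = 2.82 V

p = h/λ = 6.626 × 10⁻³⁴ / 7.310 × 10⁻¹⁰ = 9.064 × 10⁻²⁵ kg·m/s.
KE = p²/(2m) = 4.510 × 10⁻¹⁹ J.
V = KE/e = 4.510 × 10⁻¹⁹ / (1.602 × 10⁻¹⁹) = 2.82 V.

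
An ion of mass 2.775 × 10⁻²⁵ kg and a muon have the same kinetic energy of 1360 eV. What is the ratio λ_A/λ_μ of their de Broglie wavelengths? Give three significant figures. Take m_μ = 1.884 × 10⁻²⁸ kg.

At fixed KE, p = √(2mKE) so λ = h/p ∝ 1/√m.
λ_A/λ_μ = √(m_μ/m_A) = √(1.884 × 10⁻²⁸/2.775 × 10⁻²⁵) = √(6.789 × 10⁻⁴) = 0.0261.

λ_A/λ_μ = 0.0261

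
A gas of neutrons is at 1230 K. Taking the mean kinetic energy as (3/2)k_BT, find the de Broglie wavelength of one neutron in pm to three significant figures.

KE = (3/2)k_BT = 1.5 × 1.381 × 10⁻²³ × 1230 = 2.548 × 10⁻²⁰ J.
p = √(2mKE) = √(2 × 1.675 × 10⁻²⁷ × 2.548 × 10⁻²⁰) = 9.239 × 10⁻²⁴ kg·m/s.
λ = h/p = 7.17 × 10⁻¹¹ m = 71.7 pm.

λ = 71.7 pm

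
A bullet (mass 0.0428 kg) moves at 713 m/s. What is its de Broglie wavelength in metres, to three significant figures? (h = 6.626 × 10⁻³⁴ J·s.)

λ = 2.17 × 10⁻³⁵ m

p = mv = 0.0428 × 713 = 3.052 × 10¹ kg·m/s.
λ = h/p = 6.626 × 10⁻³⁴ / 3.052 × 10¹ = 2.17 × 10⁻³⁵ m.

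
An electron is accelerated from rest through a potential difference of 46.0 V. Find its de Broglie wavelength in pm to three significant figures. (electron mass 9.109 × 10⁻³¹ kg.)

KE = eV = 1.602 × 10⁻¹⁹ × 46.00 = 7.369 × 10⁻¹⁸ J.
p = √(2mKE) = √(2 × 9.109 × 10⁻³¹ × 7.369 × 10⁻¹⁸) = 3.664 × 10⁻²⁴ kg·m/s.
λ = h/p = 6.626 × 10⁻³⁴ / 3.664 × 10⁻²⁴ = 1.81 × 10⁻¹⁰ m = 181 pm.

λ = 181 pm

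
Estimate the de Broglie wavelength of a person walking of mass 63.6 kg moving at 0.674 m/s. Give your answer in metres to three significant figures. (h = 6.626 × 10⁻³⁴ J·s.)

λ = 1.55 × 10⁻³⁵ m

p = mv = 63.6 × 0.674 = 4.287 × 10¹ kg·m/s.
λ = h/p = 6.626 × 10⁻³⁴ / 4.287 × 10¹ = 1.55 × 10⁻³⁵ m.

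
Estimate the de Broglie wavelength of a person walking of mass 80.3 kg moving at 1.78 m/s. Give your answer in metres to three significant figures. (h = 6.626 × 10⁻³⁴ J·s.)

λ = 4.64 × 10⁻³⁶ m

p = mv = 80.3 × 1.78 = 1.429 × 10² kg·m/s.
λ = h/p = 6.626 × 10⁻³⁴ / 1.429 × 10² = 4.64 × 10⁻³⁶ m.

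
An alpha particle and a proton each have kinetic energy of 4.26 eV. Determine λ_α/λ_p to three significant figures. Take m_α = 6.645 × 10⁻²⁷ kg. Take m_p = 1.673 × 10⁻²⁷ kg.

At fixed KE, p = √(2mKE) so λ = h/p ∝ 1/√m.
λ_α/λ_p = √(m_p/m_α) = √(1.673 × 10⁻²⁷/6.645 × 10⁻²⁷) = √(0.2518) = 0.502.

λ_α/λ_p = 0.502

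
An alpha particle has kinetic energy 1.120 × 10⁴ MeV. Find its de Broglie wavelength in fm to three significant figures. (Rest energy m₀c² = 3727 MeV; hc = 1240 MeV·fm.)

Total energy E = KE + m₀c² = 1.120 × 10⁴ + 3727 = 14927 MeV.
(pc)² = E² − (m₀c²)² = (14927)² − (3727)² = 2.089 × 10⁸ MeV², so pc = 1.445 × 10⁴ MeV.
λ = hc/(pc) = 1240 MeV·fm / 1.445 × 10⁴ MeV = 0.0858 fm.

λ = 0.0858 fm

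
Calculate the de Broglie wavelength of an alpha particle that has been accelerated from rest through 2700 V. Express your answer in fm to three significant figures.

λ = 195 fm

KE = 2eV = 2 × 1.602 × 10⁻¹⁹ × 2700 = 8.651 × 10⁻¹⁶ J.
p = √(2mKE) = √(2 × 6.645 × 10⁻²⁷ × 8.651 × 10⁻¹⁶) = 3.391 × 10⁻²¹ kg·m/s.
λ = h/p = 6.626 × 10⁻³⁴ / 3.391 × 10⁻²¹ = 1.95 × 10⁻¹³ m = 195 fm.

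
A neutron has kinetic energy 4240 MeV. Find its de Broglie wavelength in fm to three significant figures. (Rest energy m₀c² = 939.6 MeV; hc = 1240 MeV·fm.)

Total energy E = KE + m₀c² = 4240 + 939.6 = 5179.6 MeV.
(pc)² = E² − (m₀c²)² = (5179.6)² − (939.6)² = 2.595 × 10⁷ MeV², so pc = 5094 MeV.
λ = hc/(pc) = 1240 MeV·fm / 5094 MeV = 0.243 fm.

λ = 0.243 fm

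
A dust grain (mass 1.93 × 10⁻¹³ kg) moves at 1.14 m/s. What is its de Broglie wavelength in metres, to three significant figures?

λ = 3.01 × 10⁻²¹ m

p = mv = 1.93 × 10⁻¹³ × 1.14 = 2.200 × 10⁻¹³ kg·m/s.
λ = h/p = 6.626 × 10⁻³⁴ / 2.200 × 10⁻¹³ = 3.01 × 10⁻²¹ m.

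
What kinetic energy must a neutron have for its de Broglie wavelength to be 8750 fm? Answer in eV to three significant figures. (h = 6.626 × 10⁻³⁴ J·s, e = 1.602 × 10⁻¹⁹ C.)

p = h/λ = 6.626 × 10⁻³⁴ / 8.750 × 10⁻¹² = 7.573 × 10⁻²³ kg·m/s.
KE = p²/(2m) = (7.573 × 10⁻²³)² / (2 × 1.675 × 10⁻²⁷) = 1.712 × 10⁻¹⁸ J = 10.7 eV.

KE = 10.7 eV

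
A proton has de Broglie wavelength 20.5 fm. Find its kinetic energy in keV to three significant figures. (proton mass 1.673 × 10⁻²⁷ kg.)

p = h/λ = 6.626 × 10⁻³⁴ / 2.050 × 10⁻¹⁴ = 3.232 × 10⁻²⁰ kg·m/s.
KE = p²/(2m) = (3.232 × 10⁻²⁰)² / (2 × 1.673 × 10⁻²⁷) = 3.122 × 10⁻¹³ J = 1950 keV.

KE = 1950 keV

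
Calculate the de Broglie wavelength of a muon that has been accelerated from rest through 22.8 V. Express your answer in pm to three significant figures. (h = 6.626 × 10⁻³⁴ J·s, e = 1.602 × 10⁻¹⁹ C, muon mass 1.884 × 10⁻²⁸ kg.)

KE = eV = 1.602 × 10⁻¹⁹ × 22.80 = 3.653 × 10⁻¹⁸ J.
p = √(2mKE) = √(2 × 1.884 × 10⁻²⁸ × 3.653 × 10⁻¹⁸) = 3.710 × 10⁻²³ kg·m/s.
λ = h/p = 6.626 × 10⁻³⁴ / 3.710 × 10⁻²³ = 1.79 × 10⁻¹¹ m = 17.9 pm.

λ = 17.9 pm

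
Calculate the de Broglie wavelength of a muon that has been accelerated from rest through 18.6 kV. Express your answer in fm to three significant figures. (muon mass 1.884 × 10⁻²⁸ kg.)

λ = 625 fm

KE = eV = 1.602 × 10⁻¹⁹ × 1.860 × 10⁴ = 2.980 × 10⁻¹⁵ J.
p = √(2mKE) = √(2 × 1.884 × 10⁻²⁸ × 2.980 × 10⁻¹⁵) = 1.060 × 10⁻²¹ kg·m/s.
λ = h/p = 6.626 × 10⁻³⁴ / 1.060 × 10⁻²¹ = 6.25 × 10⁻¹³ m = 625 fm.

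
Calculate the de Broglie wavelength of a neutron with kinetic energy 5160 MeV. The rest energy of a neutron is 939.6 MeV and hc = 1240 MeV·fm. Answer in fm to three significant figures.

λ = 0.206 fm

Total energy E = KE + m₀c² = 5160 + 939.6 = 6099.6 MeV.
(pc)² = E² − (m₀c²)² = (6099.6)² − (939.6)² = 3.632 × 10⁷ MeV², so pc = 6027 MeV.
λ = hc/(pc) = 1240 MeV·fm / 6027 MeV = 0.206 fm.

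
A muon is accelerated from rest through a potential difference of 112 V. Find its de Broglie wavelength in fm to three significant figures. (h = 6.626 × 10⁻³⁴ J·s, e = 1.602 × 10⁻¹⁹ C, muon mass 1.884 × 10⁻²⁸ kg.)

λ = 8060 fm

KE = eV = 1.602 × 10⁻¹⁹ × 112.0 = 1.794 × 10⁻¹⁷ J.
p = √(2mKE) = √(2 × 1.884 × 10⁻²⁸ × 1.794 × 10⁻¹⁷) = 8.222 × 10⁻²³ kg·m/s.
λ = h/p = 6.626 × 10⁻³⁴ / 8.222 × 10⁻²³ = 8.06 × 10⁻¹² m = 8060 fm.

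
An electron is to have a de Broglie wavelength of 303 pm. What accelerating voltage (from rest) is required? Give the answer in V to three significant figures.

V = 16.4 V

p = h/λ = 6.626 × 10⁻³⁴ / 3.030 × 10⁻¹⁰ = 2.187 × 10⁻²⁴ kg·m/s.
KE = p²/(2m) = 2.625 × 10⁻¹⁸ J.
V = KE/e = 2.625 × 10⁻¹⁸ / (1.602 × 10⁻¹⁹) = 16.4 V.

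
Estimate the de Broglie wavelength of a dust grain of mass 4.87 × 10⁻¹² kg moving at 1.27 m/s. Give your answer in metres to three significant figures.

p = mv = 4.87 × 10⁻¹² × 1.27 = 6.185 × 10⁻¹² kg·m/s.
λ = h/p = 6.626 × 10⁻³⁴ / 6.185 × 10⁻¹² = 1.07 × 10⁻²² m.

λ = 1.07 × 10⁻²² m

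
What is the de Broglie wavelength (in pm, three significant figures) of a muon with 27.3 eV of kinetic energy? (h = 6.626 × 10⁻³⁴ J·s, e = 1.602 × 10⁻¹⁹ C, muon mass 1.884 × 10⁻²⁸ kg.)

λ = 16.3 pm

KE = 27.3 eV = 4.373 × 10⁻¹⁸ J.
p = √(2mKE) = √(2 × 1.884 × 10⁻²⁸ × 4.373 × 10⁻¹⁸) = 4.059 × 10⁻²³ kg·m/s.
λ = h/p = 6.626 × 10⁻³⁴ / 4.059 × 10⁻²³ = 1.63 × 10⁻¹¹ m = 16.3 pm.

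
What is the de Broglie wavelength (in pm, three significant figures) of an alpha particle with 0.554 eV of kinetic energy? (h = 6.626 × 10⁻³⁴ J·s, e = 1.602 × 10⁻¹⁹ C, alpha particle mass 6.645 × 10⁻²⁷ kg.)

KE = 0.554 eV = 8.875 × 10⁻²⁰ J.
p = √(2mKE) = √(2 × 6.645 × 10⁻²⁷ × 8.875 × 10⁻²⁰) = 3.434 × 10⁻²³ kg·m/s.
λ = h/p = 6.626 × 10⁻³⁴ / 3.434 × 10⁻²³ = 1.93 × 10⁻¹¹ m = 19.3 pm.

λ = 19.3 pm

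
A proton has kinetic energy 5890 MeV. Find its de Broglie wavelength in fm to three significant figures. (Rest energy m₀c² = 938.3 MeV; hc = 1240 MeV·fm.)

λ = 0.183 fm

Total energy E = KE + m₀c² = 5890 + 938.3 = 6828.3 MeV.
(pc)² = E² − (m₀c²)² = (6828.3)² − (938.3)² = 4.575 × 10⁷ MeV², so pc = 6764 MeV.
λ = hc/(pc) = 1240 MeV·fm / 6764 MeV = 0.183 fm.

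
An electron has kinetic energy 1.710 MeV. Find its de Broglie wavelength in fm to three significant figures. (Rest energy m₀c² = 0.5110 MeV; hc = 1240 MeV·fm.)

Total energy E = KE + m₀c² = 1.710 + 0.5110 = 2.2210 MeV.
(pc)² = E² − (m₀c²)² = (2.2210)² − (0.5110)² = 4.672 MeV², so pc = 2.161 MeV.
λ = hc/(pc) = 1240 MeV·fm / 2.161 MeV = 574 fm.

λ = 574 fm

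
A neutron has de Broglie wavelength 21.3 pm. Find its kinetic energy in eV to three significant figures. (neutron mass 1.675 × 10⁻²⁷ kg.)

KE = 1.80 eV

p = h/λ = 6.626 × 10⁻³⁴ / 2.130 × 10⁻¹¹ = 3.111 × 10⁻²³ kg·m/s.
KE = p²/(2m) = (3.111 × 10⁻²³)² / (2 × 1.675 × 10⁻²⁷) = 2.889 × 10⁻¹⁹ J = 1.80 eV.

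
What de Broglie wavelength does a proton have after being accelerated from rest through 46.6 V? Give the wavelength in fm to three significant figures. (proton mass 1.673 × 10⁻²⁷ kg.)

λ = 4190 fm

KE = eV = 1.602 × 10⁻¹⁹ × 46.60 = 7.465 × 10⁻¹⁸ J.
p = √(2mKE) = √(2 × 1.673 × 10⁻²⁷ × 7.465 × 10⁻¹⁸) = 1.580 × 10⁻²² kg·m/s.
λ = h/p = 6.626 × 10⁻³⁴ / 1.580 × 10⁻²² = 4.19 × 10⁻¹² m = 4190 fm.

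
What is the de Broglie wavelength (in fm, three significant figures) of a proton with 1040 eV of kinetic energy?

λ = 887 fm

KE = 1040 eV = 1.666 × 10⁻¹⁶ J.
p = √(2mKE) = √(2 × 1.673 × 10⁻²⁷ × 1.666 × 10⁻¹⁶) = 7.466 × 10⁻²² kg·m/s.
λ = h/p = 6.626 × 10⁻³⁴ / 7.466 × 10⁻²² = 8.87 × 10⁻¹³ m = 887 fm.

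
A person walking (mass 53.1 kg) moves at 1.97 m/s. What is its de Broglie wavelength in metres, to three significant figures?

λ = 6.33 × 10⁻³⁶ m

p = mv = 53.1 × 1.97 = 1.046 × 10² kg·m/s.
λ = h/p = 6.626 × 10⁻³⁴ / 1.046 × 10² = 6.33 × 10⁻³⁶ m.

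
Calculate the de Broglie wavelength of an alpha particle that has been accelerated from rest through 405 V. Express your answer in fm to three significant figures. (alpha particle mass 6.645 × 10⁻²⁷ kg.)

λ = 505 fm

KE = 2eV = 2 × 1.602 × 10⁻¹⁹ × 405.0 = 1.298 × 10⁻¹⁶ J.
p = √(2mKE) = √(2 × 6.645 × 10⁻²⁷ × 1.298 × 10⁻¹⁶) = 1.313 × 10⁻²¹ kg·m/s.
λ = h/p = 6.626 × 10⁻³⁴ / 1.313 × 10⁻²¹ = 5.05 × 10⁻¹³ m = 505 fm.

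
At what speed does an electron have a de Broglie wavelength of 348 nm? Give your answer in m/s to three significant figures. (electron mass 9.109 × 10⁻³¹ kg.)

p = h/λ = 6.626 × 10⁻³⁴ / 3.480 × 10⁻⁷ = 1.904 × 10⁻²⁷ kg·m/s.
v = p/m = 1.904 × 10⁻²⁷ / 9.109 × 10⁻³¹ = 2.09 × 10³ m/s = 2090 m/s.

v = 2090 m/s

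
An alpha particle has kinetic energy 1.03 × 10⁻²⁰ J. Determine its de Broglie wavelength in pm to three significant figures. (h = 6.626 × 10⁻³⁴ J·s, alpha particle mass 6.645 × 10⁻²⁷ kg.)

λ = 56.6 pm

p = √(2mKE) = √(2 × 6.645 × 10⁻²⁷ × 1.030 × 10⁻²⁰) = 1.170 × 10⁻²³ kg·m/s.
λ = h/p = 6.626 × 10⁻³⁴ / 1.170 × 10⁻²³ = 5.66 × 10⁻¹¹ m = 56.6 pm.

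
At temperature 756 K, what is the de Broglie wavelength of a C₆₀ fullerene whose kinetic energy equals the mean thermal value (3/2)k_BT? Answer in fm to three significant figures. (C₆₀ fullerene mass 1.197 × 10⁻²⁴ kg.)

KE = (3/2)k_BT = 1.5 × 1.381 × 10⁻²³ × 756 = 1.566 × 10⁻²⁰ J.
p = √(2mKE) = √(2 × 1.197 × 10⁻²⁴ × 1.566 × 10⁻²⁰) = 1.936 × 10⁻²² kg·m/s.
λ = h/p = 3.42 × 10⁻¹² m = 3420 fm.

λ = 3420 fm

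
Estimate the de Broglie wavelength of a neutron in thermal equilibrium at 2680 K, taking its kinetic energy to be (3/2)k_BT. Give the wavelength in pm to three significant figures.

λ = 48.6 pm

KE = (3/2)k_BT = 1.5 × 1.381 × 10⁻²³ × 2680 = 5.552 × 10⁻²⁰ J.
p = √(2mKE) = √(2 × 1.675 × 10⁻²⁷ × 5.552 × 10⁻²⁰) = 1.364 × 10⁻²³ kg·m/s.
λ = h/p = 4.86 × 10⁻¹¹ m = 48.6 pm.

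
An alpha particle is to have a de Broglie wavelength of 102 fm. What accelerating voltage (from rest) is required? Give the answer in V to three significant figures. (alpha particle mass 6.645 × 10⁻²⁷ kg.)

p = h/λ = 6.626 × 10⁻³⁴ / 1.020 × 10⁻¹³ = 6.496 × 10⁻²¹ kg·m/s.
KE = p²/(2m) = 3.175 × 10⁻¹⁵ J.
V = KE/2e = 3.175 × 10⁻¹⁵ / (2 × 1.602 × 10⁻¹⁹) = 9910 V.

V = 9910 V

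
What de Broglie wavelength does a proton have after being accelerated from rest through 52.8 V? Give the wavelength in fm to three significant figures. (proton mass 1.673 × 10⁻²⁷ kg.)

KE = eV = 1.602 × 10⁻¹⁹ × 52.80 = 8.459 × 10⁻¹⁸ J.
p = √(2mKE) = √(2 × 1.673 × 10⁻²⁷ × 8.459 × 10⁻¹⁸) = 1.682 × 10⁻²² kg·m/s.
λ = h/p = 6.626 × 10⁻³⁴ / 1.682 × 10⁻²² = 3.94 × 10⁻¹² m = 3940 fm.

λ = 3940 fm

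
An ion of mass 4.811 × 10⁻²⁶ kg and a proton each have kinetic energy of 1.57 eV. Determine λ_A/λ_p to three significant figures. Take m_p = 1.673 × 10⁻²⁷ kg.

At fixed KE, p = √(2mKE) so λ = h/p ∝ 1/√m.
λ_A/λ_p = √(m_p/m_A) = √(1.673 × 10⁻²⁷/4.811 × 10⁻²⁶) = √(0.03477) = 0.186.

λ_A/λ_p = 0.186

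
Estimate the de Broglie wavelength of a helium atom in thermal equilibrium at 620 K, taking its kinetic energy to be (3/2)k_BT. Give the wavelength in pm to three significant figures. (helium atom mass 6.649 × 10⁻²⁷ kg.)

KE = (3/2)k_BT = 1.5 × 1.381 × 10⁻²³ × 620 = 1.284 × 10⁻²⁰ J.
p = √(2mKE) = √(2 × 6.649 × 10⁻²⁷ × 1.284 × 10⁻²⁰) = 1.307 × 10⁻²³ kg·m/s.
λ = h/p = 5.07 × 10⁻¹¹ m = 50.7 pm.

λ = 50.7 pm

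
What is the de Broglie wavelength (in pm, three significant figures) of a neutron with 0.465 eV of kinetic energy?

λ = 41.9 pm

KE = 0.465 eV = 7.449 × 10⁻²⁰ J.
p = √(2mKE) = √(2 × 1.675 × 10⁻²⁷ × 7.449 × 10⁻²⁰) = 1.580 × 10⁻²³ kg·m/s.
λ = h/p = 6.626 × 10⁻³⁴ / 1.580 × 10⁻²³ = 4.19 × 10⁻¹¹ m = 41.9 pm.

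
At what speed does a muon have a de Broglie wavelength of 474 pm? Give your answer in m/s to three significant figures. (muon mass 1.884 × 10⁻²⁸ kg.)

p = h/λ = 6.626 × 10⁻³⁴ / 4.740 × 10⁻¹⁰ = 1.398 × 10⁻²⁴ kg·m/s.
v = p/m = 1.398 × 10⁻²⁴ / 1.884 × 10⁻²⁸ = 7.42 × 10³ m/s = 7420 m/s.

v = 7420 m/s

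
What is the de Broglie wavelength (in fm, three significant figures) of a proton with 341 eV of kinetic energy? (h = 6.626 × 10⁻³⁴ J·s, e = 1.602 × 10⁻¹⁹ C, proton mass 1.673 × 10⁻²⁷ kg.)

KE = 341 eV = 5.463 × 10⁻¹⁷ J.
p = √(2mKE) = √(2 × 1.673 × 10⁻²⁷ × 5.463 × 10⁻¹⁷) = 4.275 × 10⁻²² kg·m/s.
λ = h/p = 6.626 × 10⁻³⁴ / 4.275 × 10⁻²² = 1.55 × 10⁻¹² m = 1550 fm.

λ = 1550 fm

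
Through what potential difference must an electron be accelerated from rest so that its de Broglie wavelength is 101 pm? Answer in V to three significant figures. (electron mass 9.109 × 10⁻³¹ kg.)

V = 147 V

p = h/λ = 6.626 × 10⁻³⁴ / 1.010 × 10⁻¹⁰ = 6.560 × 10⁻²⁴ kg·m/s.
KE = p²/(2m) = 2.362 × 10⁻¹⁷ J.
V = KE/e = 2.362 × 10⁻¹⁷ / (1.602 × 10⁻¹⁹) = 147 V.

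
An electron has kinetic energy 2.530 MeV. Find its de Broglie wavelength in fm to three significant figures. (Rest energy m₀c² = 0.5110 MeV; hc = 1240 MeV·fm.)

λ = 414 fm

Total energy E = KE + m₀c² = 2.530 + 0.5110 = 3.0410 MeV.
(pc)² = E² − (m₀c²)² = (3.0410)² − (0.5110)² = 8.987 MeV², so pc = 2.998 MeV.
λ = hc/(pc) = 1240 MeV·fm / 2.998 MeV = 414 fm.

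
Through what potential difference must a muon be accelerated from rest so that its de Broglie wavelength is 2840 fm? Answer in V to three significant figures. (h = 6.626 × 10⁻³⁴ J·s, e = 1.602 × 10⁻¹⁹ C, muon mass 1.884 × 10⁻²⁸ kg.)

V = 902 V

p = h/λ = 6.626 × 10⁻³⁴ / 2.840 × 10⁻¹² = 2.333 × 10⁻²² kg·m/s.
KE = p²/(2m) = 1.445 × 10⁻¹⁶ J.
V = KE/e = 1.445 × 10⁻¹⁶ / (1.602 × 10⁻¹⁹) = 902 V.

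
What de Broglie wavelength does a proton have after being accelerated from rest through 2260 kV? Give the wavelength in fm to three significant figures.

λ = 19.0 fm

KE = eV = 1.602 × 10⁻¹⁹ × 2.260 × 10⁶ = 3.621 × 10⁻¹³ J.
p = √(2mKE) = √(2 × 1.673 × 10⁻²⁷ × 3.621 × 10⁻¹³) = 3.481 × 10⁻²⁰ kg·m/s.
λ = h/p = 6.626 × 10⁻³⁴ / 3.481 × 10⁻²⁰ = 1.90 × 10⁻¹⁴ m = 19.0 fm.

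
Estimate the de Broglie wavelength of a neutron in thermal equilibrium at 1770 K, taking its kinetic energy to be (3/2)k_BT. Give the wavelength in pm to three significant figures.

KE = (3/2)k_BT = 1.5 × 1.381 × 10⁻²³ × 1770 = 3.667 × 10⁻²⁰ J.
p = √(2mKE) = √(2 × 1.675 × 10⁻²⁷ × 3.667 × 10⁻²⁰) = 1.108 × 10⁻²³ kg·m/s.
λ = h/p = 5.98 × 10⁻¹¹ m = 59.8 pm.

λ = 59.8 pm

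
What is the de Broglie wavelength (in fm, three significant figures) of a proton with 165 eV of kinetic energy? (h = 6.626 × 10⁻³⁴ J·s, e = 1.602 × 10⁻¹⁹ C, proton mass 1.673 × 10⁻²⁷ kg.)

KE = 165 eV = 2.643 × 10⁻¹⁷ J.
p = √(2mKE) = √(2 × 1.673 × 10⁻²⁷ × 2.643 × 10⁻¹⁷) = 2.974 × 10⁻²² kg·m/s.
λ = h/p = 6.626 × 10⁻³⁴ / 2.974 × 10⁻²² = 2.23 × 10⁻¹² m = 2230 fm.

λ = 2230 fm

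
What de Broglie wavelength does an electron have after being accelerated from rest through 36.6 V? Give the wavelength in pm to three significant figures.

λ = 203 pm

KE = eV = 1.602 × 10⁻¹⁹ × 36.60 = 5.863 × 10⁻¹⁸ J.
p = √(2mKE) = √(2 × 9.109 × 10⁻³¹ × 5.863 × 10⁻¹⁸) = 3.268 × 10⁻²⁴ kg·m/s.
λ = h/p = 6.626 × 10⁻³⁴ / 3.268 × 10⁻²⁴ = 2.03 × 10⁻¹⁰ m = 203 pm.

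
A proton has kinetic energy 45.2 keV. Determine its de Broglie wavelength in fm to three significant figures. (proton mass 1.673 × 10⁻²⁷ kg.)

λ = 135 fm

KE = 45.2 keV = 7.241 × 10⁻¹⁵ J.
p = √(2mKE) = √(2 × 1.673 × 10⁻²⁷ × 7.241 × 10⁻¹⁵) = 4.922 × 10⁻²¹ kg·m/s.
λ = h/p = 6.626 × 10⁻³⁴ / 4.922 × 10⁻²¹ = 1.35 × 10⁻¹³ m = 135 fm.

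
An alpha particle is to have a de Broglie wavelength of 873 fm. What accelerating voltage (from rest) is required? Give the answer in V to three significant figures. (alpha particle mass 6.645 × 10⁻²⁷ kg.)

V = 135 V

p = h/λ = 6.626 × 10⁻³⁴ / 8.730 × 10⁻¹³ = 7.590 × 10⁻²² kg·m/s.
KE = p²/(2m) = 4.335 × 10⁻¹⁷ J.
V = KE/2e = 4.335 × 10⁻¹⁷ / (2 × 1.602 × 10⁻¹⁹) = 135 V.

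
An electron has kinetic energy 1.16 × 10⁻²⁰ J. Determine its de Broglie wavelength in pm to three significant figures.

λ = 4560 pm

p = √(2mKE) = √(2 × 9.109 × 10⁻³¹ × 1.160 × 10⁻²⁰) = 1.454 × 10⁻²⁵ kg·m/s.
λ = h/p = 6.626 × 10⁻³⁴ / 1.454 × 10⁻²⁵ = 4.56 × 10⁻⁹ m = 4560 pm.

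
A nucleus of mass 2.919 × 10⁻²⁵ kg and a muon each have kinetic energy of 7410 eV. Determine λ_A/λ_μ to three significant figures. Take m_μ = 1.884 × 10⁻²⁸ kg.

At fixed KE, p = √(2mKE) so λ = h/p ∝ 1/√m.
λ_A/λ_μ = √(m_μ/m_A) = √(1.884 × 10⁻²⁸/2.919 × 10⁻²⁵) = √(6.454 × 10⁻⁴) = 0.0254.

λ_A/λ_μ = 0.0254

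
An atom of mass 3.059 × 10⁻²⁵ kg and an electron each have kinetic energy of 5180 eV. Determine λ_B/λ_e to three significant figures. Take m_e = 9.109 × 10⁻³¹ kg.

At fixed KE, p = √(2mKE) so λ = h/p ∝ 1/√m.
λ_B/λ_e = √(m_e/m_B) = √(9.109 × 10⁻³¹/3.059 × 10⁻²⁵) = √(2.978 × 10⁻⁶) = 1.73 × 10⁻³.

λ_B/λ_e = 1.73 × 10⁻³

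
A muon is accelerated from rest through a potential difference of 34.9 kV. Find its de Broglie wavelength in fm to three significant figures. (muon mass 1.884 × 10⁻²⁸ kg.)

KE = eV = 1.602 × 10⁻¹⁹ × 3.490 × 10⁴ = 5.591 × 10⁻¹⁵ J.
p = √(2mKE) = √(2 × 1.884 × 10⁻²⁸ × 5.591 × 10⁻¹⁵) = 1.451 × 10⁻²¹ kg·m/s.
λ = h/p = 6.626 × 10⁻³⁴ / 1.451 × 10⁻²¹ = 4.57 × 10⁻¹³ m = 457 fm.

λ = 457 fm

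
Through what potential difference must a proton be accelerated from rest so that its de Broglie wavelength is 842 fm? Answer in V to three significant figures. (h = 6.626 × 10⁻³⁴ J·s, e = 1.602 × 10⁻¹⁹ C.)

p = h/λ = 6.626 × 10⁻³⁴ / 8.420 × 10⁻¹³ = 7.869 × 10⁻²² kg·m/s.
KE = p²/(2m) = 1.851 × 10⁻¹⁶ J.
V = KE/e = 1.851 × 10⁻¹⁶ / (1.602 × 10⁻¹⁹) = 1160 V.

V = 1160 V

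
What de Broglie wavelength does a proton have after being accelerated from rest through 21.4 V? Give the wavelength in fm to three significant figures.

λ = 6190 fm

KE = eV = 1.602 × 10⁻¹⁹ × 21.40 = 3.428 × 10⁻¹⁸ J.
p = √(2mKE) = √(2 × 1.673 × 10⁻²⁷ × 3.428 × 10⁻¹⁸) = 1.071 × 10⁻²² kg·m/s.
λ = h/p = 6.626 × 10⁻³⁴ / 1.071 × 10⁻²² = 6.19 × 10⁻¹² m = 6190 fm.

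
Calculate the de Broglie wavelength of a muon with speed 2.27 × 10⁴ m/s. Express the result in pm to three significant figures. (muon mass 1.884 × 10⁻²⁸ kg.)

λ = 155 pm

p = mv = 1.884 × 10⁻²⁸ × 2.27 × 10⁴ = 4.277 × 10⁻²⁴ kg·m/s.
λ = h/p = 6.626 × 10⁻³⁴ / 4.277 × 10⁻²⁴ = 1.55 × 10⁻¹⁰ m = 155 pm.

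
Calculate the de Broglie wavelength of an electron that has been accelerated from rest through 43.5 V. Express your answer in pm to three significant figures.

KE = eV = 1.602 × 10⁻¹⁹ × 43.50 = 6.969 × 10⁻¹⁸ J.
p = √(2mKE) = √(2 × 9.109 × 10⁻³¹ × 6.969 × 10⁻¹⁸) = 3.563 × 10⁻²⁴ kg·m/s.
λ = h/p = 6.626 × 10⁻³⁴ / 3.563 × 10⁻²⁴ = 1.86 × 10⁻¹⁰ m = 186 pm.

λ = 186 pm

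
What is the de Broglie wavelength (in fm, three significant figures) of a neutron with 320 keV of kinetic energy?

λ = 50.6 fm

KE = 320 keV = 5.126 × 10⁻¹⁴ J.
p = √(2mKE) = √(2 × 1.675 × 10⁻²⁷ × 5.126 × 10⁻¹⁴) = 1.310 × 10⁻²⁰ kg·m/s.
λ = h/p = 6.626 × 10⁻³⁴ / 1.310 × 10⁻²⁰ = 5.06 × 10⁻¹⁴ m = 50.6 fm.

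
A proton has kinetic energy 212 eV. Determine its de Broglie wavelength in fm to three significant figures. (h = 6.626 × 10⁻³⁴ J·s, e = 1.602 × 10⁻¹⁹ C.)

KE = 212 eV = 3.396 × 10⁻¹⁷ J.
p = √(2mKE) = √(2 × 1.673 × 10⁻²⁷ × 3.396 × 10⁻¹⁷) = 3.371 × 10⁻²² kg·m/s.
λ = h/p = 6.626 × 10⁻³⁴ / 3.371 × 10⁻²² = 1.97 × 10⁻¹² m = 1970 fm.

λ = 1970 fm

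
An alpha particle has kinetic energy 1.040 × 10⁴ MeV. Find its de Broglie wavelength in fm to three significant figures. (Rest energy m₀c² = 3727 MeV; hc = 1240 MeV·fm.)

Total energy E = KE + m₀c² = 1.040 × 10⁴ + 3727 = 14127 MeV.
(pc)² = E² − (m₀c²)² = (14127)² − (3727)² = 1.857 × 10⁸ MeV², so pc = 1.363 × 10⁴ MeV.
λ = hc/(pc) = 1240 MeV·fm / 1.363 × 10⁴ MeV = 0.0910 fm.

λ = 0.0910 fm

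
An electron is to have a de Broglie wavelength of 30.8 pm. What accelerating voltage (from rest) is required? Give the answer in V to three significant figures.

V = 1590 V

p = h/λ = 6.626 × 10⁻³⁴ / 3.080 × 10⁻¹¹ = 2.151 × 10⁻²³ kg·m/s.
KE = p²/(2m) = 2.540 × 10⁻¹⁶ J.
V = KE/e = 2.540 × 10⁻¹⁶ / (1.602 × 10⁻¹⁹) = 1590 V.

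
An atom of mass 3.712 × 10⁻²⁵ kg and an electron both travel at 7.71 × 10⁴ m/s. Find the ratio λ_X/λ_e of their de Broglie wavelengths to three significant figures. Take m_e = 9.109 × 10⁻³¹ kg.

λ_X/λ_e = 2.45 × 10⁻⁶

At fixed v, p = mv so λ = h/(mv) ∝ 1/m.
λ_X/λ_e = m_e/m_X = 9.109 × 10⁻³¹/3.712 × 10⁻²⁵ = 2.45 × 10⁻⁶.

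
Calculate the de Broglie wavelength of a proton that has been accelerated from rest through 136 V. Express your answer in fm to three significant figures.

λ = 2450 fm

KE = eV = 1.602 × 10⁻¹⁹ × 136.0 = 2.179 × 10⁻¹⁷ J.
p = √(2mKE) = √(2 × 1.673 × 10⁻²⁷ × 2.179 × 10⁻¹⁷) = 2.700 × 10⁻²² kg·m/s.
λ = h/p = 6.626 × 10⁻³⁴ / 2.700 × 10⁻²² = 2.45 × 10⁻¹² m = 2450 fm.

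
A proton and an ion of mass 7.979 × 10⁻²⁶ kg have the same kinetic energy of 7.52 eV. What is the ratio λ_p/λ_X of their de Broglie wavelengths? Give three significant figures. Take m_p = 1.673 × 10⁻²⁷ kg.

λ_p/λ_X = 6.91

At fixed KE, p = √(2mKE) so λ = h/p ∝ 1/√m.
λ_p/λ_X = √(m_X/m_p) = √(7.979 × 10⁻²⁶/1.673 × 10⁻²⁷) = √(47.69) = 6.91.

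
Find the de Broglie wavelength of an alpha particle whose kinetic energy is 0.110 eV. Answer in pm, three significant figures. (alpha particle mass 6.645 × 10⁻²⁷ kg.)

KE = 0.110 eV = 1.762 × 10⁻²⁰ J.
p = √(2mKE) = √(2 × 6.645 × 10⁻²⁷ × 1.762 × 10⁻²⁰) = 1.530 × 10⁻²³ kg·m/s.
λ = h/p = 6.626 × 10⁻³⁴ / 1.530 × 10⁻²³ = 4.33 × 10⁻¹¹ m = 43.3 pm.

λ = 43.3 pm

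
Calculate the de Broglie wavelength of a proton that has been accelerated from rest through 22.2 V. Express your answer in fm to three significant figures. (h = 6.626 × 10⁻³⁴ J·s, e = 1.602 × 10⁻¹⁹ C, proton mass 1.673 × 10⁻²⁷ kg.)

λ = 6070 fm

KE = eV = 1.602 × 10⁻¹⁹ × 22.20 = 3.556 × 10⁻¹⁸ J.
p = √(2mKE) = √(2 × 1.673 × 10⁻²⁷ × 3.556 × 10⁻¹⁸) = 1.091 × 10⁻²² kg·m/s.
λ = h/p = 6.626 × 10⁻³⁴ / 1.091 × 10⁻²² = 6.07 × 10⁻¹² m = 6070 fm.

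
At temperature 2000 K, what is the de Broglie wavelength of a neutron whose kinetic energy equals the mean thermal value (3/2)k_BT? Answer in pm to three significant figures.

KE = (3/2)k_BT = 1.5 × 1.381 × 10⁻²³ × 2000 = 4.143 × 10⁻²⁰ J.
p = √(2mKE) = √(2 × 1.675 × 10⁻²⁷ × 4.143 × 10⁻²⁰) = 1.178 × 10⁻²³ kg·m/s.
λ = h/p = 5.62 × 10⁻¹¹ m = 56.2 pm.

λ = 56.2 pm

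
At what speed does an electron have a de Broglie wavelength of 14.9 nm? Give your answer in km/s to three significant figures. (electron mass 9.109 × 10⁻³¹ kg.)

v = 48.8 km/s

p = h/λ = 6.626 × 10⁻³⁴ / 1.490 × 10⁻⁸ = 4.447 × 10⁻²⁶ kg·m/s.
v = p/m = 4.447 × 10⁻²⁶ / 9.109 × 10⁻³¹ = 4.88 × 10⁴ m/s = 48.8 km/s.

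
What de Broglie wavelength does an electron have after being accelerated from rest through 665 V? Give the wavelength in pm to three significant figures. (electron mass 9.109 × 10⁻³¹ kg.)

KE = eV = 1.602 × 10⁻¹⁹ × 665.0 = 1.065 × 10⁻¹⁶ J.
p = √(2mKE) = √(2 × 9.109 × 10⁻³¹ × 1.065 × 10⁻¹⁶) = 1.393 × 10⁻²³ kg·m/s.
λ = h/p = 6.626 × 10⁻³⁴ / 1.393 × 10⁻²³ = 4.76 × 10⁻¹¹ m = 47.6 pm.

λ = 47.6 pm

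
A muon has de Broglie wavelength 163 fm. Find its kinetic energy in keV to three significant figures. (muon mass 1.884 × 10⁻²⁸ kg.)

p = h/λ = 6.626 × 10⁻³⁴ / 1.630 × 10⁻¹³ = 4.065 × 10⁻²¹ kg·m/s.
KE = p²/(2m) = (4.065 × 10⁻²¹)² / (2 × 1.884 × 10⁻²⁸) = 4.385 × 10⁻¹⁴ J = 274 keV.

KE = 274 keV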